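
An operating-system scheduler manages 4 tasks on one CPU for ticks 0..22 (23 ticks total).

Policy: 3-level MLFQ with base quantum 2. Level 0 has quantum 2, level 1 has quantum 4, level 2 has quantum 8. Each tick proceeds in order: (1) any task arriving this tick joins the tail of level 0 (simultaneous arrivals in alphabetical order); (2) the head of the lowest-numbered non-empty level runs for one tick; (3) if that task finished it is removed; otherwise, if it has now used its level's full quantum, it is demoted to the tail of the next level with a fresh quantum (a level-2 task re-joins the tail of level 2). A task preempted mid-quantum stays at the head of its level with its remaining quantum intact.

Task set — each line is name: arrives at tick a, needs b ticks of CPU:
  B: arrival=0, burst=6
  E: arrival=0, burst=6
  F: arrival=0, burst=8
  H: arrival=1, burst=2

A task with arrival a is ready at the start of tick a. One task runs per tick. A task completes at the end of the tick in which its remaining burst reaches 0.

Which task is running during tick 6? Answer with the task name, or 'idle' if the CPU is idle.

t=0: L0/L1/L2 = BEF/-/- → run B
t=1: L0/L1/L2 = BEFH/-/- → run B
t=2: L0/L1/L2 = EFH/B/- → run E
t=3: L0/L1/L2 = EFH/B/- → run E
t=4: L0/L1/L2 = FH/BE/- → run F
t=5: L0/L1/L2 = FH/BE/- → run F
t=6: L0/L1/L2 = H/BEF/- → run H
t=7: L0/L1/L2 = H/BEF/- → run H
t=8: L0/L1/L2 = -/BEF/- → run B
t=9: L0/L1/L2 = -/BEF/- → run B
t=10: L0/L1/L2 = -/BEF/- → run B
t=11: L0/L1/L2 = -/BEF/- → run B
t=12: L0/L1/L2 = -/EF/- → run E
t=13: L0/L1/L2 = -/EF/- → run E
t=14: L0/L1/L2 = -/EF/- → run E
t=15: L0/L1/L2 = -/EF/- → run E
t=16: L0/L1/L2 = -/F/- → run F
t=17: L0/L1/L2 = -/F/- → run F
t=18: L0/L1/L2 = -/F/- → run F
t=19: L0/L1/L2 = -/F/- → run F
t=20: L0/L1/L2 = -/-/F → run F
t=21: L0/L1/L2 = -/-/F → run F
t=22: (idle)

running at tick 6 = H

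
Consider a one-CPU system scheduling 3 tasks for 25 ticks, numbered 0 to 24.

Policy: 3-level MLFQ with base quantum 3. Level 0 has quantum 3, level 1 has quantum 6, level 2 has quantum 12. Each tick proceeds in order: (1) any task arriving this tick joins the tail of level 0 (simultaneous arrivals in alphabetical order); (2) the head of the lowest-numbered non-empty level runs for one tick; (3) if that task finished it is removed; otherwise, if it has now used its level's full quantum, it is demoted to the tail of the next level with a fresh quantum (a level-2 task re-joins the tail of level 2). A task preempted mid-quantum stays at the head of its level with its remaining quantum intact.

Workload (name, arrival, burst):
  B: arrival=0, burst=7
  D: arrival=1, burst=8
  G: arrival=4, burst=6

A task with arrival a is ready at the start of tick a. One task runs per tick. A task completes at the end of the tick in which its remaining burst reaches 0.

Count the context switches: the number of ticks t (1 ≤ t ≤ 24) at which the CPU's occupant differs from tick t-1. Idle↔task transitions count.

t=0: L0/L1/L2 = B/-/- → run B
t=1: L0/L1/L2 = BD/-/- → run B
t=2: L0/L1/L2 = BD/-/- → run B
t=3: L0/L1/L2 = D/B/- → run D
t=4: L0/L1/L2 = DG/B/- → run D
t=5: L0/L1/L2 = DG/B/- → run D
t=6: L0/L1/L2 = G/BD/- → run G
t=7: L0/L1/L2 = G/BD/- → run G
t=8: L0/L1/L2 = G/BD/- → run G
t=9: L0/L1/L2 = -/BDG/- → run B
t=10: L0/L1/L2 = -/BDG/- → run B
t=11: L0/L1/L2 = -/BDG/- → run B
t=12: L0/L1/L2 = -/BDG/- → run B
t=13: L0/L1/L2 = -/DG/- → run D
t=14: L0/L1/L2 = -/DG/- → run D
t=15: L0/L1/L2 = -/DG/- → run D
t=16: L0/L1/L2 = -/DG/- → run D
t=17: L0/L1/L2 = -/DG/- → run D
t=18: L0/L1/L2 = -/G/- → run G
t=19: L0/L1/L2 = -/G/- → run G
t=20: L0/L1/L2 = -/G/- → run G
t=21: (idle)
t=22: (idle)
t=23: (idle)
t=24: (idle)

context switches = 6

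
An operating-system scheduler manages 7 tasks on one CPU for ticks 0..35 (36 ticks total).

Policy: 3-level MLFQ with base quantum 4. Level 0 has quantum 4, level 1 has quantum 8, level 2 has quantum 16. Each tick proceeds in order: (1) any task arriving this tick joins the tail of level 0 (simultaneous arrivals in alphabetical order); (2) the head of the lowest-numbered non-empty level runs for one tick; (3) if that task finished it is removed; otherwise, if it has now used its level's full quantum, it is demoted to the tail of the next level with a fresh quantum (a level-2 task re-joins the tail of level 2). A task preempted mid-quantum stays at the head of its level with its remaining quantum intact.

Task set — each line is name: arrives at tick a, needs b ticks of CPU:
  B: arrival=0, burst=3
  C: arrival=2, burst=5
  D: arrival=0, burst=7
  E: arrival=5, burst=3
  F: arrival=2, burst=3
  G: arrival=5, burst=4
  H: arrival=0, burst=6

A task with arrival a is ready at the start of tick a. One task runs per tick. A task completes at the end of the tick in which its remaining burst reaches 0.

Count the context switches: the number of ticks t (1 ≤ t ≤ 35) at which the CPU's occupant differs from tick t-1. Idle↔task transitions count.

context switches = 10

t=0: L0/L1/L2 = BDH/-/- → run B
t=1: L0/L1/L2 = BDH/-/- → run B
t=2: L0/L1/L2 = BDHCF/-/- → run B
t=3: L0/L1/L2 = DHCF/-/- → run D
t=4: L0/L1/L2 = DHCF/-/- → run D
t=5: L0/L1/L2 = DHCFEG/-/- → run D
t=6: L0/L1/L2 = DHCFEG/-/- → run D
t=7: L0/L1/L2 = HCFEG/D/- → run H
t=8: L0/L1/L2 = HCFEG/D/- → run H
t=9: L0/L1/L2 = HCFEG/D/- → run H
t=10: L0/L1/L2 = HCFEG/D/- → run H
t=11: L0/L1/L2 = CFEG/DH/- → run C
t=12: L0/L1/L2 = CFEG/DH/- → run C
t=13: L0/L1/L2 = CFEG/DH/- → run C
t=14: L0/L1/L2 = CFEG/DH/- → run C
t=15: L0/L1/L2 = FEG/DHC/- → run F
t=16: L0/L1/L2 = FEG/DHC/- → run F
t=17: L0/L1/L2 = FEG/DHC/- → run F
t=18: L0/L1/L2 = EG/DHC/- → run E
t=19: L0/L1/L2 = EG/DHC/- → run E
t=20: L0/L1/L2 = EG/DHC/- → run E
t=21: L0/L1/L2 = G/DHC/- → run G
t=22: L0/L1/L2 = G/DHC/- → run G
t=23: L0/L1/L2 = G/DHC/- → run G
t=24: L0/L1/L2 = G/DHC/- → run G
t=25: L0/L1/L2 = -/DHC/- → run D
t=26: L0/L1/L2 = -/DHC/- → run D
t=27: L0/L1/L2 = -/DHC/- → run D
t=28: L0/L1/L2 = -/HC/- → run H
t=29: L0/L1/L2 = -/HC/- → run H
t=30: L0/L1/L2 = -/C/- → run C
t=31: (idle)
t=32: (idle)
t=33: (idle)
t=34: (idle)
t=35: (idle)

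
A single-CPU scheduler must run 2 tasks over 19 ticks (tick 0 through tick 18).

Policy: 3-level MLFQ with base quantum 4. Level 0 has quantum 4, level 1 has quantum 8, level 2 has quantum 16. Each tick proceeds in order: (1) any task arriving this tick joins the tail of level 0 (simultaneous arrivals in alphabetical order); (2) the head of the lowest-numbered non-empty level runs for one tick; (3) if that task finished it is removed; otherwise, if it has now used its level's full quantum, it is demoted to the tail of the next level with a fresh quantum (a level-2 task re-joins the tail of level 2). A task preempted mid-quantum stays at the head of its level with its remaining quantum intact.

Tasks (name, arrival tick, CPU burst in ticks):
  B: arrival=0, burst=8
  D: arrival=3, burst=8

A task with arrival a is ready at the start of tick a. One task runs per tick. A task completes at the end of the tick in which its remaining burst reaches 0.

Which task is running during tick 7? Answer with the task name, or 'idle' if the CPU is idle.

t=0: L0/L1/L2 = B/-/- → run B
t=1: L0/L1/L2 = B/-/- → run B
t=2: L0/L1/L2 = B/-/- → run B
t=3: L0/L1/L2 = BD/-/- → run B
t=4: L0/L1/L2 = D/B/- → run D
t=5: L0/L1/L2 = D/B/- → run D
t=6: L0/L1/L2 = D/B/- → run D
t=7: L0/L1/L2 = D/B/- → run D
t=8: L0/L1/L2 = -/BD/- → run B
t=9: L0/L1/L2 = -/BD/- → run B
t=10: L0/L1/L2 = -/BD/- → run B
t=11: L0/L1/L2 = -/BD/- → run B
t=12: L0/L1/L2 = -/D/- → run D
t=13: L0/L1/L2 = -/D/- → run D
t=14: L0/L1/L2 = -/D/- → run D
t=15: L0/L1/L2 = -/D/- → run D
t=16: (idle)
t=17: (idle)
t=18: (idle)

running at tick 7 = D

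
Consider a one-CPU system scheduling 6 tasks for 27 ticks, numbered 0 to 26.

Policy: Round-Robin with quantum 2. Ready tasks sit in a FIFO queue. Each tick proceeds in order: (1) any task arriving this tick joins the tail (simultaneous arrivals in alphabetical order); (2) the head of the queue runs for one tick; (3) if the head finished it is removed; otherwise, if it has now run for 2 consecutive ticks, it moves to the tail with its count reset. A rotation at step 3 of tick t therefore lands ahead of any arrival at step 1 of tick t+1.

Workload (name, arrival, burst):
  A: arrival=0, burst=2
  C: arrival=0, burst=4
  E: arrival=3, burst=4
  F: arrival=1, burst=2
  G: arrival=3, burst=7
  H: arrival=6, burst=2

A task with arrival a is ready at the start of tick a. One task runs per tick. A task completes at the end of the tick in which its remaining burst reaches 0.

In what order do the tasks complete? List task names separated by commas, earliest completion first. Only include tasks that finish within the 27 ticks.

completion order = A, F, C, H, E, G

t=0: queue=[A,C] q_used=0 → run A
t=1: queue=[A,C,F] q_used=1 → run A
t=2: queue=[C,F] q_used=0 → run C
t=3: queue=[C,F,E,G] q_used=1 → run C
t=4: queue=[F,E,G,C] q_used=0 → run F
t=5: queue=[F,E,G,C] q_used=1 → run F
t=6: queue=[E,G,C,H] q_used=0 → run E
t=7: queue=[E,G,C,H] q_used=1 → run E
t=8: queue=[G,C,H,E] q_used=0 → run G
t=9: queue=[G,C,H,E] q_used=1 → run G
t=10: queue=[C,H,E,G] q_used=0 → run C
t=11: queue=[C,H,E,G] q_used=1 → run C
t=12: queue=[H,E,G] q_used=0 → run H
t=13: queue=[H,E,G] q_used=1 → run H
t=14: queue=[E,G] q_used=0 → run E
t=15: queue=[E,G] q_used=1 → run E
t=16: queue=[G] q_used=0 → run G
t=17: queue=[G] q_used=1 → run G
t=18: queue=[G] q_used=0 → run G
t=19: queue=[G] q_used=1 → run G
t=20: queue=[G] q_used=0 → run G
t=21: (idle)
t=22: (idle)
t=23: (idle)
t=24: (idle)
t=25: (idle)
t=26: (idle)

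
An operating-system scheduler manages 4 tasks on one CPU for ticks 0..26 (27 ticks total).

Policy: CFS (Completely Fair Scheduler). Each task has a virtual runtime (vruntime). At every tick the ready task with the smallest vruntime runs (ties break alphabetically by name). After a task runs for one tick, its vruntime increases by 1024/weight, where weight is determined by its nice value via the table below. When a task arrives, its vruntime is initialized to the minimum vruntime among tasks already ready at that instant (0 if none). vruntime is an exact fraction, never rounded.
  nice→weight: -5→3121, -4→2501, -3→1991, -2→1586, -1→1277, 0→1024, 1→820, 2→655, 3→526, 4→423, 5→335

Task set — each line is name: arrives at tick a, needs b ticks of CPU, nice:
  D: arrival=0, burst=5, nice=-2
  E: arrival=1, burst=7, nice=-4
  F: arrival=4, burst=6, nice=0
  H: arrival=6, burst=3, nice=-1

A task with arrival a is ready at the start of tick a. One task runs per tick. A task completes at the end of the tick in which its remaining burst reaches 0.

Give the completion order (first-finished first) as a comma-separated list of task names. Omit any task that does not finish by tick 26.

completion order = D, H, E, F

t=0: vr[D=0] → run D
t=1: vr[D=512/793 E=512/793] → run D
t=2: vr[D=1024/793 E=512/793] → run E
t=3: vr[D=1024/793 E=34304/32513] → run E
t=4: vr[D=1024/793 E=47616/32513 F=1024/793] → run D
t=5: vr[D=1536/793 E=47616/32513 F=1024/793] → run F
t=6: vr[D=1536/793 E=47616/32513 F=1817/793 H=47616/32513] → run E
t=7: vr[D=1536/793 E=60928/32513 F=1817/793 H=47616/32513] → run H
t=8: vr[D=1536/793 E=60928/32513 F=1817/793 H=94098944/41519101] → run E
t=9: vr[D=1536/793 E=74240/32513 F=1817/793 H=94098944/41519101] → run D
t=10: vr[D=2048/793 E=74240/32513 F=1817/793 H=94098944/41519101] → run H
t=11: vr[D=2048/793 E=74240/32513 F=1817/793 H=127392256/41519101] → run E
t=12: vr[D=2048/793 E=87552/32513 F=1817/793 H=127392256/41519101] → run F
t=13: vr[D=2048/793 E=87552/32513 F=2610/793 H=127392256/41519101] → run D
t=14: vr[E=87552/32513 F=2610/793 H=127392256/41519101] → run E
t=15: vr[E=100864/32513 F=2610/793 H=127392256/41519101] → run H
t=16: vr[E=100864/32513 F=2610/793] → run E
t=17: vr[F=2610/793] → run F
t=18: vr[F=3403/793] → run F
t=19: vr[F=4196/793] → run F
t=20: vr[F=4989/793] → run F
t=21: (idle)
t=22: (idle)
t=23: (idle)
t=24: (idle)
t=25: (idle)
t=26: (idle)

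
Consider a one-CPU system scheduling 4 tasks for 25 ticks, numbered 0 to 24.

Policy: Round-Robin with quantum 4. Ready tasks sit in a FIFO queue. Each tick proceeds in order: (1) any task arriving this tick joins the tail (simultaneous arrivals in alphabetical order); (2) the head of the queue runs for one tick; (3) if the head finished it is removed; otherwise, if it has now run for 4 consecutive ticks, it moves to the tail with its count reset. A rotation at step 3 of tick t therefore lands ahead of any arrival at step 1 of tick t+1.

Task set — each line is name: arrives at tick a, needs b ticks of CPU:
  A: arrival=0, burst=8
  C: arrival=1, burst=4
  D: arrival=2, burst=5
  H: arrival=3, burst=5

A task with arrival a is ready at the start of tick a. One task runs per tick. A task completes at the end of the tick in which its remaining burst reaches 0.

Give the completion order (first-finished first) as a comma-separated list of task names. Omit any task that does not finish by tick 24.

t=0: queue=[A] q_used=0 → run A
t=1: queue=[A,C] q_used=1 → run A
t=2: queue=[A,C,D] q_used=2 → run A
t=3: queue=[A,C,D,H] q_used=3 → run A
t=4: queue=[C,D,H,A] q_used=0 → run C
t=5: queue=[C,D,H,A] q_used=1 → run C
t=6: queue=[C,D,H,A] q_used=2 → run C
t=7: queue=[C,D,H,A] q_used=3 → run C
t=8: queue=[D,H,A] q_used=0 → run D
t=9: queue=[D,H,A] q_used=1 → run D
t=10: queue=[D,H,A] q_used=2 → run D
t=11: queue=[D,H,A] q_used=3 → run D
t=12: queue=[H,A,D] q_used=0 → run H
t=13: queue=[H,A,D] q_used=1 → run H
t=14: queue=[H,A,D] q_used=2 → run H
t=15: queue=[H,A,D] q_used=3 → run H
t=16: queue=[A,D,H] q_used=0 → run A
t=17: queue=[A,D,H] q_used=1 → run A
t=18: queue=[A,D,H] q_used=2 → run A
t=19: queue=[A,D,H] q_used=3 → run A
t=20: queue=[D,H] q_used=0 → run D
t=21: queue=[H] q_used=0 → run H
t=22: (idle)
t=23: (idle)
t=24: (idle)

completion order = C, A, D, H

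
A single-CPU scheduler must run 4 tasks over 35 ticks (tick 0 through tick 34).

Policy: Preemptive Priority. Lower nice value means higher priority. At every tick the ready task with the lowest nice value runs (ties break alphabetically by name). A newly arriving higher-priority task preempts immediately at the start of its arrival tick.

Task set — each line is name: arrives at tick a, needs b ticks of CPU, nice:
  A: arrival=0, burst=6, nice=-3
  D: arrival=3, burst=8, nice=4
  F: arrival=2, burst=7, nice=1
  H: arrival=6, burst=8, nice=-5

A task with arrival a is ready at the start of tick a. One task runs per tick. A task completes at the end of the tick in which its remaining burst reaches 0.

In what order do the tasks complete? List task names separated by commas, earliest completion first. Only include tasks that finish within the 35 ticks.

t=0: ready={A} → run A
t=1: ready={A} → run A
t=2: ready={A,F} → run A
t=3: ready={A,D,F} → run A
t=4: ready={A,D,F} → run A
t=5: ready={A,D,F} → run A
t=6: ready={D,F,H} → run H
t=7: ready={D,F,H} → run H
t=8: ready={D,F,H} → run H
t=9: ready={D,F,H} → run H
t=10: ready={D,F,H} → run H
t=11: ready={D,F,H} → run H
t=12: ready={D,F,H} → run H
t=13: ready={D,F,H} → run H
t=14: ready={D,F} → run F
t=15: ready={D,F} → run F
t=16: ready={D,F} → run F
t=17: ready={D,F} → run F
t=18: ready={D,F} → run F
t=19: ready={D,F} → run F
t=20: ready={D,F} → run F
t=21: ready={D} → run D
t=22: ready={D} → run D
t=23: ready={D} → run D
t=24: ready={D} → run D
t=25: ready={D} → run D
t=26: ready={D} → run D
t=27: ready={D} → run D
t=28: ready={D} → run D
t=29: (idle)
t=30: (idle)
t=31: (idle)
t=32: (idle)
t=33: (idle)
t=34: (idle)

completion order = A, H, F, D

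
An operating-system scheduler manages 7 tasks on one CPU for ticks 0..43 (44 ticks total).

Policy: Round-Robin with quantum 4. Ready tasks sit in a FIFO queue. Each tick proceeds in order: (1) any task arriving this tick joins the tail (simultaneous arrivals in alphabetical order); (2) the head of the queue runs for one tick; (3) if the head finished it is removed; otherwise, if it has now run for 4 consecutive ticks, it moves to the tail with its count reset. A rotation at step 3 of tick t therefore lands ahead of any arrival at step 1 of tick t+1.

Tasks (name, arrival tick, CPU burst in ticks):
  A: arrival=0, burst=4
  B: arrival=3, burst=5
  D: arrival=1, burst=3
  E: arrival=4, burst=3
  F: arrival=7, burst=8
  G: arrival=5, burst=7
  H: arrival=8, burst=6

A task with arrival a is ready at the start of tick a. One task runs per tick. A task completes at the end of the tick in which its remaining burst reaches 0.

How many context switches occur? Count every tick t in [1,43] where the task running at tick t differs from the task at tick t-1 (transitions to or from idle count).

context switches = 11

t=0: queue=[A] q_used=0 → run A
t=1: queue=[A,D] q_used=1 → run A
t=2: queue=[A,D] q_used=2 → run A
t=3: queue=[A,D,B] q_used=3 → run A
t=4: queue=[D,B,E] q_used=0 → run D
t=5: queue=[D,B,E,G] q_used=1 → run D
t=6: queue=[D,B,E,G] q_used=2 → run D
t=7: queue=[B,E,G,F] q_used=0 → run B
t=8: queue=[B,E,G,F,H] q_used=1 → run B
t=9: queue=[B,E,G,F,H] q_used=2 → run B
t=10: queue=[B,E,G,F,H] q_used=3 → run B
t=11: queue=[E,G,F,H,B] q_used=0 → run E
t=12: queue=[E,G,F,H,B] q_used=1 → run E
t=13: queue=[E,G,F,H,B] q_used=2 → run E
t=14: queue=[G,F,H,B] q_used=0 → run G
t=15: queue=[G,F,H,B] q_used=1 → run G
t=16: queue=[G,F,H,B] q_used=2 → run G
t=17: queue=[G,F,H,B] q_used=3 → run G
t=18: queue=[F,H,B,G] q_used=0 → run F
t=19: queue=[F,H,B,G] q_used=1 → run F
t=20: queue=[F,H,B,G] q_used=2 → run F
t=21: queue=[F,H,B,G] q_used=3 → run F
t=22: queue=[H,B,G,F] q_used=0 → run H
t=23: queue=[H,B,G,F] q_used=1 → run H
t=24: queue=[H,B,G,F] q_used=2 → run H
t=25: queue=[H,B,G,F] q_used=3 → run H
t=26: queue=[B,G,F,H] q_used=0 → run B
t=27: queue=[G,F,H] q_used=0 → run G
t=28: queue=[G,F,H] q_used=1 → run G
t=29: queue=[G,F,H] q_used=2 → run G
t=30: queue=[F,H] q_used=0 → run F
t=31: queue=[F,H] q_used=1 → run F
t=32: queue=[F,H] q_used=2 → run F
t=33: queue=[F,H] q_used=3 → run F
t=34: queue=[H] q_used=0 → run H
t=35: queue=[H] q_used=1 → run H
t=36: (idle)
t=37: (idle)
t=38: (idle)
t=39: (idle)
t=40: (idle)
t=41: (idle)
t=42: (idle)
t=43: (idle)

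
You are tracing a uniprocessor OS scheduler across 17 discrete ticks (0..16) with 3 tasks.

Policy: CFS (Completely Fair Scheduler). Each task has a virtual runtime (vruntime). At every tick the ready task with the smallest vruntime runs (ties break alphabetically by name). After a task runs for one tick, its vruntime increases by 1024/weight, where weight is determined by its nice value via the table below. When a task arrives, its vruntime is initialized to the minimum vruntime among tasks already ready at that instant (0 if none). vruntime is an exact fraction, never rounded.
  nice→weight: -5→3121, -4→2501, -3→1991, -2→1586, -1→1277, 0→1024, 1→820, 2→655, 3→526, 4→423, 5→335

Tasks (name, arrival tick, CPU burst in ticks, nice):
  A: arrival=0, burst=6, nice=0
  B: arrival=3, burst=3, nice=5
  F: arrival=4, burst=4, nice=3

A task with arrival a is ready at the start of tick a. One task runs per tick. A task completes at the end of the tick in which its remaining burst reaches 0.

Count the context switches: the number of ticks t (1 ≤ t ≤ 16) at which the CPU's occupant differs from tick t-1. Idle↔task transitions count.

context switches = 9

t=0: vr[A=0] → run A
t=1: vr[A=1] → run A
t=2: vr[A=2] → run A
t=3: vr[A=3 B=3] → run A
t=4: vr[A=4 B=3 F=3] → run B
t=5: vr[A=4 B=2029/335 F=3] → run F
t=6: vr[A=4 B=2029/335 F=1301/263] → run A
t=7: vr[A=5 B=2029/335 F=1301/263] → run F
t=8: vr[A=5 B=2029/335 F=1813/263] → run A
t=9: vr[B=2029/335 F=1813/263] → run B
t=10: vr[B=3053/335 F=1813/263] → run F
t=11: vr[B=3053/335 F=2325/263] → run F
t=12: vr[B=3053/335] → run B
t=13: (idle)
t=14: (idle)
t=15: (idle)
t=16: (idle)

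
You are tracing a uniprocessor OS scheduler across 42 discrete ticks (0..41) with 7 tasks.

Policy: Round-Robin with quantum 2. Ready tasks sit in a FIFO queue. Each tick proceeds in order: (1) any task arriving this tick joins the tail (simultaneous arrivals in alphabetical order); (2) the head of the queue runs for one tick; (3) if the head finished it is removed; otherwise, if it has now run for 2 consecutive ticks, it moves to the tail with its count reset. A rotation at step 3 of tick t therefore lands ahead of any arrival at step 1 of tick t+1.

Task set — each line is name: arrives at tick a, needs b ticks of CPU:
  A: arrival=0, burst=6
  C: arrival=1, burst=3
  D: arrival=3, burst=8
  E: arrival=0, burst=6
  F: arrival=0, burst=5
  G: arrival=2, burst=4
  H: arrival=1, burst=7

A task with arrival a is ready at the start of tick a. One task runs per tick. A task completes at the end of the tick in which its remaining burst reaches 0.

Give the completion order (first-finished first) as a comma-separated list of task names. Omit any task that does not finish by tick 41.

completion order = C, A, G, E, F, H, D

t=0: queue=[A,E,F] q_used=0 → run A
t=1: queue=[A,E,F,C,H] q_used=1 → run A
t=2: queue=[E,F,C,H,A,G] q_used=0 → run E
t=3: queue=[E,F,C,H,A,G,D] q_used=1 → run E
t=4: queue=[F,C,H,A,G,D,E] q_used=0 → run F
t=5: queue=[F,C,H,A,G,D,E] q_used=1 → run F
t=6: queue=[C,H,A,G,D,E,F] q_used=0 → run C
t=7: queue=[C,H,A,G,D,E,F] q_used=1 → run C
t=8: queue=[H,A,G,D,E,F,C] q_used=0 → run H
t=9: queue=[H,A,G,D,E,F,C] q_used=1 → run H
t=10: queue=[A,G,D,E,F,C,H] q_used=0 → run A
t=11: queue=[A,G,D,E,F,C,H] q_used=1 → run A
t=12: queue=[G,D,E,F,C,H,A] q_used=0 → run G
t=13: queue=[G,D,E,F,C,H,A] q_used=1 → run G
t=14: queue=[D,E,F,C,H,A,G] q_used=0 → run D
t=15: queue=[D,E,F,C,H,A,G] q_used=1 → run D
t=16: queue=[E,F,C,H,A,G,D] q_used=0 → run E
t=17: queue=[E,F,C,H,A,G,D] q_used=1 → run E
t=18: queue=[F,C,H,A,G,D,E] q_used=0 → run F
t=19: queue=[F,C,H,A,G,D,E] q_used=1 → run F
t=20: queue=[C,H,A,G,D,E,F] q_used=0 → run C
t=21: queue=[H,A,G,D,E,F] q_used=0 → run H
t=22: queue=[H,A,G,D,E,F] q_used=1 → run H
t=23: queue=[A,G,D,E,F,H] q_used=0 → run A
t=24: queue=[A,G,D,E,F,H] q_used=1 → run A
t=25: queue=[G,D,E,F,H] q_used=0 → run G
t=26: queue=[G,D,E,F,H] q_used=1 → run G
t=27: queue=[D,E,F,H] q_used=0 → run D
t=28: queue=[D,E,F,H] q_used=1 → run D
t=29: queue=[E,F,H,D] q_used=0 → run E
t=30: queue=[E,F,H,D] q_used=1 → run E
t=31: queue=[F,H,D] q_used=0 → run F
t=32: queue=[H,D] q_used=0 → run H
t=33: queue=[H,D] q_used=1 → run H
t=34: queue=[D,H] q_used=0 → run D
t=35: queue=[D,H] q_used=1 → run D
t=36: queue=[H,D] q_used=0 → run H
t=37: queue=[D] q_used=0 → run D
t=38: queue=[D] q_used=1 → run D
t=39: (idle)
t=40: (idle)
t=41: (idle)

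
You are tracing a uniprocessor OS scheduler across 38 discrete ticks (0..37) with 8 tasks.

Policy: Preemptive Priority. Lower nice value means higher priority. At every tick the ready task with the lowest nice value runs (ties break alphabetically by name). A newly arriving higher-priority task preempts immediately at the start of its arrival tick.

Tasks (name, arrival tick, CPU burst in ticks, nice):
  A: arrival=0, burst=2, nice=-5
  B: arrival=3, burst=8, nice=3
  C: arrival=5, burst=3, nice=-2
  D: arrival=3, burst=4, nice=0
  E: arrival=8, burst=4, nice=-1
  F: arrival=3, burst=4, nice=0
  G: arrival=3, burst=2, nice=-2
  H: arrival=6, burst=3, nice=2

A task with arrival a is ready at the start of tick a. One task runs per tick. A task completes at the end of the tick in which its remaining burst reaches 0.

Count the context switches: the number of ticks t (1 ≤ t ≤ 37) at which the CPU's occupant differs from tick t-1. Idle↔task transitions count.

context switches = 9

t=0: ready={A} → run A
t=1: ready={A} → run A
t=2: (idle)
t=3: ready={B,D,F,G} → run G
t=4: ready={B,D,F,G} → run G
t=5: ready={B,C,D,F} → run C
t=6: ready={B,C,D,F,H} → run C
t=7: ready={B,C,D,F,H} → run C
t=8: ready={B,D,E,F,H} → run E
t=9: ready={B,D,E,F,H} → run E
t=10: ready={B,D,E,F,H} → run E
t=11: ready={B,D,E,F,H} → run E
t=12: ready={B,D,F,H} → run D
t=13: ready={B,D,F,H} → run D
t=14: ready={B,D,F,H} → run D
t=15: ready={B,D,F,H} → run D
t=16: ready={B,F,H} → run F
t=17: ready={B,F,H} → run F
t=18: ready={B,F,H} → run F
t=19: ready={B,F,H} → run F
t=20: ready={B,H} → run H
t=21: ready={B,H} → run H
t=22: ready={B,H} → run H
t=23: ready={B} → run B
t=24: ready={B} → run B
t=25: ready={B} → run B
t=26: ready={B} → run B
t=27: ready={B} → run B
t=28: ready={B} → run B
t=29: ready={B} → run B
t=30: ready={B} → run B
t=31: (idle)
t=32: (idle)
t=33: (idle)
t=34: (idle)
t=35: (idle)
t=36: (idle)
t=37: (idle)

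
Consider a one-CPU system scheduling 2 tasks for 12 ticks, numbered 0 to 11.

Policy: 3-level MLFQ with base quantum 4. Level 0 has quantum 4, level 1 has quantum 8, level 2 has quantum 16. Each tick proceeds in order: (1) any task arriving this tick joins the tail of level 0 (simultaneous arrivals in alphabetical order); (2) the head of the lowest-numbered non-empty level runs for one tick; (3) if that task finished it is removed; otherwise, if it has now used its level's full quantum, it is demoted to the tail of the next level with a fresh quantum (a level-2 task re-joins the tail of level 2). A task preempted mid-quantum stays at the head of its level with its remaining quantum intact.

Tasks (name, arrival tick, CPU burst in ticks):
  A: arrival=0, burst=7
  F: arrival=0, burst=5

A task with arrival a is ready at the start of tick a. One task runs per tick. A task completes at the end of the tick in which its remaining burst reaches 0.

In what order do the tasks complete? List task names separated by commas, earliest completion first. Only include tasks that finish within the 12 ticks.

completion order = A, F

t=0: L0/L1/L2 = AF/-/- → run A
t=1: L0/L1/L2 = AF/-/- → run A
t=2: L0/L1/L2 = AF/-/- → run A
t=3: L0/L1/L2 = AF/-/- → run A
t=4: L0/L1/L2 = F/A/- → run F
t=5: L0/L1/L2 = F/A/- → run F
t=6: L0/L1/L2 = F/A/- → run F
t=7: L0/L1/L2 = F/A/- → run F
t=8: L0/L1/L2 = -/AF/- → run A
t=9: L0/L1/L2 = -/AF/- → run A
t=10: L0/L1/L2 = -/AF/- → run A
t=11: L0/L1/L2 = -/F/- → run F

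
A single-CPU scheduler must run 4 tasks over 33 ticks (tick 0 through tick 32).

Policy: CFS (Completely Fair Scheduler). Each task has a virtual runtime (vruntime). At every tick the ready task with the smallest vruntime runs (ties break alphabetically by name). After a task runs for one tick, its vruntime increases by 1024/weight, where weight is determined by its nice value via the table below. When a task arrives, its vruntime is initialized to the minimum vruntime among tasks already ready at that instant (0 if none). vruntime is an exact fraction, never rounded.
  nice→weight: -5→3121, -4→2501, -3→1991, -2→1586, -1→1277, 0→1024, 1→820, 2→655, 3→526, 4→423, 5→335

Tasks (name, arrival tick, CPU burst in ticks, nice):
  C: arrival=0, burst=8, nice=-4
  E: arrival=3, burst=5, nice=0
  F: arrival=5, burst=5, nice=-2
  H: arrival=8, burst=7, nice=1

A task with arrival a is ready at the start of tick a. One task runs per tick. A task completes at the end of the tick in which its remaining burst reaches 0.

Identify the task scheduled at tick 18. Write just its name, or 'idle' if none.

running at tick 18 = E

t=0: vr[C=0] → run C
t=1: vr[C=1024/2501] → run C
t=2: vr[C=2048/2501] → run C
t=3: vr[C=3072/2501 E=3072/2501] → run C
t=4: vr[C=4096/2501 E=3072/2501] → run E
t=5: vr[C=4096/2501 E=5573/2501 F=4096/2501] → run C
t=6: vr[C=5120/2501 E=5573/2501 F=4096/2501] → run F
t=7: vr[C=5120/2501 E=5573/2501 F=74240/32513] → run C
t=8: vr[C=6144/2501 E=5573/2501 F=74240/32513 H=5573/2501] → run E
t=9: vr[C=6144/2501 E=8074/2501 F=74240/32513 H=5573/2501] → run H
t=10: vr[C=6144/2501 E=8074/2501 F=74240/32513 H=43481/12505] → run F
t=11: vr[C=6144/2501 E=8074/2501 F=95232/32513 H=43481/12505] → run C
t=12: vr[C=7168/2501 E=8074/2501 F=95232/32513 H=43481/12505] → run C
t=13: vr[E=8074/2501 F=95232/32513 H=43481/12505] → run F
t=14: vr[E=8074/2501 F=116224/32513 H=43481/12505] → run E
t=15: vr[E=10575/2501 F=116224/32513 H=43481/12505] → run H
t=16: vr[E=10575/2501 F=116224/32513 H=59097/12505] → run F
t=17: vr[E=10575/2501 F=137216/32513 H=59097/12505] → run F
t=18: vr[E=10575/2501 H=59097/12505] → run E
t=19: vr[E=13076/2501 H=59097/12505] → run H
t=20: vr[E=13076/2501 H=74713/12505] → run E
t=21: vr[H=74713/12505] → run H
t=22: vr[H=90329/12505] → run H
t=23: vr[H=21189/2501] → run H
t=24: vr[H=121561/12505] → run H
t=25: (idle)
t=26: (idle)
t=27: (idle)
t=28: (idle)
t=29: (idle)
t=30: (idle)
t=31: (idle)
t=32: (idle)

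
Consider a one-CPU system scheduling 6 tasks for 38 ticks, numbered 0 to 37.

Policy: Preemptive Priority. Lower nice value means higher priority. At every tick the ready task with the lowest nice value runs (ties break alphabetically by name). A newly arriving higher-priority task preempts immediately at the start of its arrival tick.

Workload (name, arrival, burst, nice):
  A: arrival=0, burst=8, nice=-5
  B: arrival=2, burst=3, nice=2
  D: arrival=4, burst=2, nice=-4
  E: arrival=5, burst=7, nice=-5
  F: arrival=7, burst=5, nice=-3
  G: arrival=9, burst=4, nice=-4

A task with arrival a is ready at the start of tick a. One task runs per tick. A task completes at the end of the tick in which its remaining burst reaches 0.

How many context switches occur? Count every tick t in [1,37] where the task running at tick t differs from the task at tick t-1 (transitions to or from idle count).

t=0: ready={A} → run A
t=1: ready={A} → run A
t=2: ready={A,B} → run A
t=3: ready={A,B} → run A
t=4: ready={A,B,D} → run A
t=5: ready={A,B,D,E} → run A
t=6: ready={A,B,D,E} → run A
t=7: ready={A,B,D,E,F} → run A
t=8: ready={B,D,E,F} → run E
t=9: ready={B,D,E,F,G} → run E
t=10: ready={B,D,E,F,G} → run E
t=11: ready={B,D,E,F,G} → run E
t=12: ready={B,D,E,F,G} → run E
t=13: ready={B,D,E,F,G} → run E
t=14: ready={B,D,E,F,G} → run E
t=15: ready={B,D,F,G} → run D
t=16: ready={B,D,F,G} → run D
t=17: ready={B,F,G} → run G
t=18: ready={B,F,G} → run G
t=19: ready={B,F,G} → run G
t=20: ready={B,F,G} → run G
t=21: ready={B,F} → run F
t=22: ready={B,F} → run F
t=23: ready={B,F} → run F
t=24: ready={B,F} → run F
t=25: ready={B,F} → run F
t=26: ready={B} → run B
t=27: ready={B} → run B
t=28: ready={B} → run B
t=29: (idle)
t=30: (idle)
t=31: (idle)
t=32: (idle)
t=33: (idle)
t=34: (idle)
t=35: (idle)
t=36: (idle)
t=37: (idle)

context switches = 6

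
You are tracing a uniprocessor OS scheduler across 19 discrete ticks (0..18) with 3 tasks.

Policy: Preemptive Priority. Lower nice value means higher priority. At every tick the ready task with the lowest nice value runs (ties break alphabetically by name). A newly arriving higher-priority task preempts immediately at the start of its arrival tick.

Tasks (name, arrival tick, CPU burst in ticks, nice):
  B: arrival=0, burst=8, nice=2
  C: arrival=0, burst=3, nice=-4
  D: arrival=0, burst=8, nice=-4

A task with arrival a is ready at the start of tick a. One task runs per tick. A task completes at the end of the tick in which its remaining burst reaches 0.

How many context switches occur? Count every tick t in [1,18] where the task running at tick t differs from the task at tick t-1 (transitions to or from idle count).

t=0: ready={B,C,D} → run C
t=1: ready={B,C,D} → run C
t=2: ready={B,C,D} → run C
t=3: ready={B,D} → run D
t=4: ready={B,D} → run D
t=5: ready={B,D} → run D
t=6: ready={B,D} → run D
t=7: ready={B,D} → run D
t=8: ready={B,D} → run D
t=9: ready={B,D} → run D
t=10: ready={B,D} → run D
t=11: ready={B} → run B
t=12: ready={B} → run B
t=13: ready={B} → run B
t=14: ready={B} → run B
t=15: ready={B} → run B
t=16: ready={B} → run B
t=17: ready={B} → run B
t=18: ready={B} → run B

context switches = 2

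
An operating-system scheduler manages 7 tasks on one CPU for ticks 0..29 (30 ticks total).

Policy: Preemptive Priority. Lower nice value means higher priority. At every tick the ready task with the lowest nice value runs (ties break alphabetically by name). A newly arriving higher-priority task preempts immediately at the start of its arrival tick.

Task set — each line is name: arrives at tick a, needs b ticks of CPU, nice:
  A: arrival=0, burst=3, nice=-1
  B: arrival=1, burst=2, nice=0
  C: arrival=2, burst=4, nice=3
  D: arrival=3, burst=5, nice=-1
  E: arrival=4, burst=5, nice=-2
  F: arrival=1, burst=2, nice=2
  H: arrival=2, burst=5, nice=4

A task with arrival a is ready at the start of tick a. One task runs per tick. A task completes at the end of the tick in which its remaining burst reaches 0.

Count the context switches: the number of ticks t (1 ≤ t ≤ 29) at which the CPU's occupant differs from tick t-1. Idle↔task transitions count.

context switches = 8

t=0: ready={A} → run A
t=1: ready={A,B,F} → run A
t=2: ready={A,B,C,F,H} → run A
t=3: ready={B,C,D,F,H} → run D
t=4: ready={B,C,D,E,F,H} → run E
t=5: ready={B,C,D,E,F,H} → run E
t=6: ready={B,C,D,E,F,H} → run E
t=7: ready={B,C,D,E,F,H} → run E
t=8: ready={B,C,D,E,F,H} → run E
t=9: ready={B,C,D,F,H} → run D
t=10: ready={B,C,D,F,H} → run D
t=11: ready={B,C,D,F,H} → run D
t=12: ready={B,C,D,F,H} → run D
t=13: ready={B,C,F,H} → run B
t=14: ready={B,C,F,H} → run B
t=15: ready={C,F,H} → run F
t=16: ready={C,F,H} → run F
t=17: ready={C,H} → run C
t=18: ready={C,H} → run C
t=19: ready={C,H} → run C
t=20: ready={C,H} → run C
t=21: ready={H} → run H
t=22: ready={H} → run H
t=23: ready={H} → run H
t=24: ready={H} → run H
t=25: ready={H} → run H
t=26: (idle)
t=27: (idle)
t=28: (idle)
t=29: (idle)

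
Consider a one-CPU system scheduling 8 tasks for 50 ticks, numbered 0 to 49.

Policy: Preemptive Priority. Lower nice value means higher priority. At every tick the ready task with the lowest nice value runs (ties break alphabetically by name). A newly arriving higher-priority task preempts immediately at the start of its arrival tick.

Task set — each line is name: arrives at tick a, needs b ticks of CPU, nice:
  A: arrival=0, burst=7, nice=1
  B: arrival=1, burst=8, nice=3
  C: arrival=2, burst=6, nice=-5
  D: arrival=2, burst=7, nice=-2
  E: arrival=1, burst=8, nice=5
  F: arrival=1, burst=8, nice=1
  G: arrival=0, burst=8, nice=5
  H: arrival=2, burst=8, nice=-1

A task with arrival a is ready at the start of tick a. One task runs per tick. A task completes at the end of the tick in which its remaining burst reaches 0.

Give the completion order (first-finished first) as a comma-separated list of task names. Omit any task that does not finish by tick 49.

completion order = C, D, H, A, F, B

t=0: ready={A,G} → run A
t=1: ready={A,B,E,F,G} → run A
t=2: ready={A,B,C,D,E,F,G,H} → run C
t=3: ready={A,B,C,D,E,F,G,H} → run C
t=4: ready={A,B,C,D,E,F,G,H} → run C
t=5: ready={A,B,C,D,E,F,G,H} → run C
t=6: ready={A,B,C,D,E,F,G,H} → run C
t=7: ready={A,B,C,D,E,F,G,H} → run C
t=8: ready={A,B,D,E,F,G,H} → run D
t=9: ready={A,B,D,E,F,G,H} → run D
t=10: ready={A,B,D,E,F,G,H} → run D
t=11: ready={A,B,D,E,F,G,H} → run D
t=12: ready={A,B,D,E,F,G,H} → run D
t=13: ready={A,B,D,E,F,G,H} → run D
t=14: ready={A,B,D,E,F,G,H} → run D
t=15: ready={A,B,E,F,G,H} → run H
t=16: ready={A,B,E,F,G,H} → run H
t=17: ready={A,B,E,F,G,H} → run H
t=18: ready={A,B,E,F,G,H} → run H
t=19: ready={A,B,E,F,G,H} → run H
t=20: ready={A,B,E,F,G,H} → run H
t=21: ready={A,B,E,F,G,H} → run H
t=22: ready={A,B,E,F,G,H} → run H
t=23: ready={A,B,E,F,G} → run A
t=24: ready={A,B,E,F,G} → run A
t=25: ready={A,B,E,F,G} → run A
t=26: ready={A,B,E,F,G} → run A
t=27: ready={A,B,E,F,G} → run A
t=28: ready={B,E,F,G} → run F
t=29: ready={B,E,F,G} → run F
t=30: ready={B,E,F,G} → run F
t=31: ready={B,E,F,G} → run F
t=32: ready={B,E,F,G} → run F
t=33: ready={B,E,F,G} → run F
t=34: ready={B,E,F,G} → run F
t=35: ready={B,E,F,G} → run F
t=36: ready={B,E,G} → run B
t=37: ready={B,E,G} → run B
t=38: ready={B,E,G} → run B
t=39: ready={B,E,G} → run B
t=40: ready={B,E,G} → run B
t=41: ready={B,E,G} → run B
t=42: ready={B,E,G} → run B
t=43: ready={B,E,G} → run B
t=44: ready={E,G} → run E
t=45: ready={E,G} → run E
t=46: ready={E,G} → run E
t=47: ready={E,G} → run E
t=48: ready={E,G} → run E
t=49: ready={E,G} → run E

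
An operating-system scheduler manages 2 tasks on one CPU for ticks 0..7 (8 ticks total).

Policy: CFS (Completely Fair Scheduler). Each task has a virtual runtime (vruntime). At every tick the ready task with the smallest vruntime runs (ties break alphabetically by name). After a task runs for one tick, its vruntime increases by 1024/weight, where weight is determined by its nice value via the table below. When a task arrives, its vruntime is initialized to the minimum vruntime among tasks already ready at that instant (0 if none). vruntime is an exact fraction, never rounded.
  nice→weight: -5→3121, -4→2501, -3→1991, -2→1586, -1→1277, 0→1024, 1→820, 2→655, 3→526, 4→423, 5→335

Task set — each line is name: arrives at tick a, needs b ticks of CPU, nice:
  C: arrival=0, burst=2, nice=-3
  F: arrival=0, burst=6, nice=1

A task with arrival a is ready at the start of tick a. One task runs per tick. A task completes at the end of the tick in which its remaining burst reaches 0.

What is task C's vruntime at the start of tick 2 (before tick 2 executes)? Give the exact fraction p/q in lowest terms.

vruntime(C, start of tick 2) = 1024/1991

t=0: vr[C=0 F=0] → run C
t=1: vr[C=1024/1991 F=0] → run F
t=2: vr[C=1024/1991 F=256/205] → run C
t=3: vr[F=256/205] → run F
t=4: vr[F=512/205] → run F
t=5: vr[F=768/205] → run F
t=6: vr[F=1024/205] → run F
t=7: vr[F=256/41] → run F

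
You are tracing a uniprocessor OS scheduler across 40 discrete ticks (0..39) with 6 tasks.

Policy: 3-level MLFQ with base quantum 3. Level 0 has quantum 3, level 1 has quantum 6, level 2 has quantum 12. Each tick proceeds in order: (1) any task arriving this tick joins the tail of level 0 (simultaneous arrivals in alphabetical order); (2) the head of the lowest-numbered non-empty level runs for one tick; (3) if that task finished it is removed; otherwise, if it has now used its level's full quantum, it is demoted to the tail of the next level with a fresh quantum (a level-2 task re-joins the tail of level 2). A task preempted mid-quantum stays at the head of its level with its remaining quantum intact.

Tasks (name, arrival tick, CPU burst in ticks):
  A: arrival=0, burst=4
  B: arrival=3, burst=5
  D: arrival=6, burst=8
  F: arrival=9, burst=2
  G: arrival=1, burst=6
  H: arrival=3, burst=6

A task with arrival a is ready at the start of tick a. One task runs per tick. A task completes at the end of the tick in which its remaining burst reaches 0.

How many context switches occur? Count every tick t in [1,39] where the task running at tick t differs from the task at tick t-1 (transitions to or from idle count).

context switches = 11

t=0: L0/L1/L2 = A/-/- → run A
t=1: L0/L1/L2 = AG/-/- → run A
t=2: L0/L1/L2 = AG/-/- → run A
t=3: L0/L1/L2 = GBH/A/- → run G
t=4: L0/L1/L2 = GBH/A/- → run G
t=5: L0/L1/L2 = GBH/A/- → run G
t=6: L0/L1/L2 = BHD/AG/- → run B
t=7: L0/L1/L2 = BHD/AG/- → run B
t=8: L0/L1/L2 = BHD/AG/- → run B
t=9: L0/L1/L2 = HDF/AGB/- → run H
t=10: L0/L1/L2 = HDF/AGB/- → run H
t=11: L0/L1/L2 = HDF/AGB/- → run H
t=12: L0/L1/L2 = DF/AGBH/- → run D
t=13: L0/L1/L2 = DF/AGBH/- → run D
t=14: L0/L1/L2 = DF/AGBH/- → run D
t=15: L0/L1/L2 = F/AGBHD/- → run F
t=16: L0/L1/L2 = F/AGBHD/- → run F
t=17: L0/L1/L2 = -/AGBHD/- → run A
t=18: L0/L1/L2 = -/GBHD/- → run G
t=19: L0/L1/L2 = -/GBHD/- → run G
t=20: L0/L1/L2 = -/GBHD/- → run G
t=21: L0/L1/L2 = -/BHD/- → run B
t=22: L0/L1/L2 = -/BHD/- → run B
t=23: L0/L1/L2 = -/HD/- → run H
t=24: L0/L1/L2 = -/HD/- → run H
t=25: L0/L1/L2 = -/HD/- → run H
t=26: L0/L1/L2 = -/D/- → run D
t=27: L0/L1/L2 = -/D/- → run D
t=28: L0/L1/L2 = -/D/- → run D
t=29: L0/L1/L2 = -/D/- → run D
t=30: L0/L1/L2 = -/D/- → run D
t=31: (idle)
t=32: (idle)
t=33: (idle)
t=34: (idle)
t=35: (idle)
t=36: (idle)
t=37: (idle)
t=38: (idle)
t=39: (idle)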